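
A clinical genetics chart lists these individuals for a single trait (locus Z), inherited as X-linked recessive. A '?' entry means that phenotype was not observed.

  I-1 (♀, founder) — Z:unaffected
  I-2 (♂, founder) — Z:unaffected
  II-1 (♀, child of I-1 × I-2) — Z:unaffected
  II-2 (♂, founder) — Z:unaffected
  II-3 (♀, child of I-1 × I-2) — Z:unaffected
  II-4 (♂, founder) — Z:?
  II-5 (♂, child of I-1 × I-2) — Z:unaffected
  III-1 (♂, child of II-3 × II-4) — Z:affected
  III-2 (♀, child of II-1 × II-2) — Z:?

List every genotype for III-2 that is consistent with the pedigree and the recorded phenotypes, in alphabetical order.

III-2 ∈ {X^ZX^Z, X^ZX^z}

Z/I-1 un ·: X^ZX^z
Z/I-2 un ·: X^ZY
Z/II-1 un I-1×I-2: X^ZX^Z|X^ZX^z
Z/II-2 un ·: X^ZY
Z/II-3 un I-1×I-2: X^ZX^z
Z/II-4 ? ·: X^ZY|X^zY
Z/II-5 un I-1×I-2: X^ZY
Z/III-1 aff II-3×II-4: X^zY
Z/III-2 ? II-1×II-2: X^ZX^Z|X^ZX^z
⇒ Z over [I-1,I-2,II-1,II-2,II-3,II-4,II-5,III-1,III-2]: 6 consistent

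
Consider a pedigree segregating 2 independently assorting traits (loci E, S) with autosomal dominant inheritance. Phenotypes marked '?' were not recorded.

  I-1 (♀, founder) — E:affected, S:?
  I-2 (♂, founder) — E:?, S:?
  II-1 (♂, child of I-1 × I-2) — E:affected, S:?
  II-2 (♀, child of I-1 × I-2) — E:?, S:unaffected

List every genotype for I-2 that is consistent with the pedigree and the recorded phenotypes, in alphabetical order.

I-2 ∈ {EE Ss, EE ss, Ee Ss, Ee ss, ee Ss, ee ss}

E/I-1 aff ·: Ee|EE
E/I-2 ? ·: ee|Ee|EE
E/II-1 aff I-1×I-2: Ee|EE
E/II-2 ? I-1×I-2: ee|Ee|EE
⇒ E over [I-1,I-2,II-1,II-2]: 18 consistent
S/I-1 ? ·: ss|Ss
S/I-2 ? ·: ss|Ss
S/II-1 ? I-1×I-2: ss|Ss|SS
S/II-2 un I-1×I-2: ss
⇒ S over [I-1,I-2,II-1,II-2]: 8 consistent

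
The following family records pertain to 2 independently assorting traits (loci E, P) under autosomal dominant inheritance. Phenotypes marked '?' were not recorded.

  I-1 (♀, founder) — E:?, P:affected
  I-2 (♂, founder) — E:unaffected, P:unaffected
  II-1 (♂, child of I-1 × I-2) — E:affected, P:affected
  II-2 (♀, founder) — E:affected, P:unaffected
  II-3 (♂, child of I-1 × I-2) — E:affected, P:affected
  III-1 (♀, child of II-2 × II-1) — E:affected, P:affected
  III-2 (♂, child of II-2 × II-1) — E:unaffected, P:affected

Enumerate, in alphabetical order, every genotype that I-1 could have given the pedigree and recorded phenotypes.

I-1 ∈ {EE PP, EE Pp, Ee PP, Ee Pp}

E/I-1 ? ·: Ee|EE
E/I-2 un ·: ee
E/II-1 aff I-1×I-2: Ee
E/II-2 aff ·: Ee
E/II-3 aff I-1×I-2: Ee
E/III-1 aff II-2×II-1: Ee|EE
E/III-2 un II-2×II-1: ee
⇒ E over [I-1,I-2,II-1,II-2,II-3,III-1,III-2]: 4 consistent
P/I-1 aff ·: Pp|PP
P/I-2 un ·: pp
P/II-1 aff I-1×I-2: Pp
P/II-2 un ·: pp
P/II-3 aff I-1×I-2: Pp
P/III-1 aff II-2×II-1: Pp
P/III-2 aff II-2×II-1: Pp
⇒ P over [I-1,I-2,II-1,II-2,II-3,III-1,III-2]: 2 consistent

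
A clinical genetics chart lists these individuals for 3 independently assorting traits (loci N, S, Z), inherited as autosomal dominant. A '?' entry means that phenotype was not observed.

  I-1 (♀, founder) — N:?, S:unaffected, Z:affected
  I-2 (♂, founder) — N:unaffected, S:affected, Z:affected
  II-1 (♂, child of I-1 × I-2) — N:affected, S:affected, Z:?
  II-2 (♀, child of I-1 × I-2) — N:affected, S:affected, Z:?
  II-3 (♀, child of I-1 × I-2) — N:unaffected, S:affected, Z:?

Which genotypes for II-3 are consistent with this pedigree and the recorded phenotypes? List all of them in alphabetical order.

N/I-1 ? ·: Nn
N/I-2 un ·: nn
N/II-1 aff I-1×I-2: Nn
N/II-2 aff I-1×I-2: Nn
N/II-3 un I-1×I-2: nn
⇒ N over [I-1,I-2,II-1,II-2,II-3]: 1 consistent
S/I-1 un ·: ss
S/I-2 aff ·: Ss|SS
S/II-1 aff I-1×I-2: Ss
S/II-2 aff I-1×I-2: Ss
S/II-3 aff I-1×I-2: Ss
⇒ S over [I-1,I-2,II-1,II-2,II-3]: 2 consistent
Z/I-1 aff ·: Zz|ZZ
Z/I-2 aff ·: Zz|ZZ
Z/II-1 ? I-1×I-2: zz|Zz|ZZ
Z/II-2 ? I-1×I-2: zz|Zz|ZZ
Z/II-3 ? I-1×I-2: zz|Zz|ZZ
⇒ Z over [I-1,I-2,II-1,II-2,II-3]: 44 consistent

II-3 ∈ {nn Ss ZZ, nn Ss Zz, nn Ss zz}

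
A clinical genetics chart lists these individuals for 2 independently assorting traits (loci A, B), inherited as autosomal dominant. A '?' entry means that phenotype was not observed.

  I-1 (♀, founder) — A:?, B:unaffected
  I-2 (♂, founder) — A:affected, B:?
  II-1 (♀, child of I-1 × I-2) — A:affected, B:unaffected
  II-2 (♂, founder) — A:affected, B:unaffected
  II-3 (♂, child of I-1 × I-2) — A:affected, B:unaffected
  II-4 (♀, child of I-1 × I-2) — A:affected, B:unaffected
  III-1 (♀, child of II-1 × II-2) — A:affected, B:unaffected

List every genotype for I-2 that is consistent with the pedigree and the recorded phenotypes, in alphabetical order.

I-2 ∈ {AA Bb, AA bb, Aa Bb, Aa bb}

A/I-1 ? ·: aa|Aa|AA
A/I-2 aff ·: Aa|AA
A/II-1 aff I-1×I-2: Aa|AA
A/II-2 aff ·: Aa|AA
A/II-3 aff I-1×I-2: Aa|AA
A/II-4 aff I-1×I-2: Aa|AA
A/III-1 aff II-1×II-2: Aa|AA
⇒ A over [I-1,I-2,II-1,II-2,II-3,II-4,III-1]: 95 consistent
B/I-1 un ·: bb
B/I-2 ? ·: bb|Bb
B/II-1 un I-1×I-2: bb
B/II-2 un ·: bb
B/II-3 un I-1×I-2: bb
B/II-4 un I-1×I-2: bb
B/III-1 un II-1×II-2: bb
⇒ B over [I-1,I-2,II-1,II-2,II-3,II-4,III-1]: 2 consistent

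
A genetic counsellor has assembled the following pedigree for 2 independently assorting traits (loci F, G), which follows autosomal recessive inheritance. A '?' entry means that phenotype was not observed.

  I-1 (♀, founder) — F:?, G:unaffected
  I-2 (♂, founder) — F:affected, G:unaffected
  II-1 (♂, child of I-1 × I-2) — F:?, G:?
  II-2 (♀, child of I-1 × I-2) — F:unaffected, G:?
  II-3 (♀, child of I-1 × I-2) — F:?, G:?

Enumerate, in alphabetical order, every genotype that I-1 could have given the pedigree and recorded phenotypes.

I-1 ∈ {FF GG, FF Gg, Ff GG, Ff Gg}

F/I-1 ? ·: FF|Ff
F/I-2 aff ·: ff
F/II-1 ? I-1×I-2: Ff|ff
F/II-2 un I-1×I-2: Ff
F/II-3 ? I-1×I-2: Ff|ff
⇒ F over [I-1,I-2,II-1,II-2,II-3]: 5 consistent
G/I-1 un ·: GG|Gg
G/I-2 un ·: GG|Gg
G/II-1 ? I-1×I-2: GG|Gg|gg
G/II-2 ? I-1×I-2: GG|Gg|gg
G/II-3 ? I-1×I-2: GG|Gg|gg
⇒ G over [I-1,I-2,II-1,II-2,II-3]: 44 consistent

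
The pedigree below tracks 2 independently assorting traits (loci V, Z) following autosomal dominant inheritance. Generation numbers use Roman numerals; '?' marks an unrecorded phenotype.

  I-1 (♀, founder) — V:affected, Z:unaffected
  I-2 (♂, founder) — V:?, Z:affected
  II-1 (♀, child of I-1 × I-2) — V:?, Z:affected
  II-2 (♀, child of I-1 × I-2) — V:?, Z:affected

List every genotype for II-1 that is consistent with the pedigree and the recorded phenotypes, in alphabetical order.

V/I-1 aff ·: Vv|VV
V/I-2 ? ·: vv|Vv|VV
V/II-1 ? I-1×I-2: vv|Vv|VV
V/II-2 ? I-1×I-2: vv|Vv|VV
⇒ V over [I-1,I-2,II-1,II-2]: 23 consistent
Z/I-1 un ·: zz
Z/I-2 aff ·: Zz|ZZ
Z/II-1 aff I-1×I-2: Zz
Z/II-2 aff I-1×I-2: Zz
⇒ Z over [I-1,I-2,II-1,II-2]: 2 consistent

II-1 ∈ {VV Zz, Vv Zz, vv Zz}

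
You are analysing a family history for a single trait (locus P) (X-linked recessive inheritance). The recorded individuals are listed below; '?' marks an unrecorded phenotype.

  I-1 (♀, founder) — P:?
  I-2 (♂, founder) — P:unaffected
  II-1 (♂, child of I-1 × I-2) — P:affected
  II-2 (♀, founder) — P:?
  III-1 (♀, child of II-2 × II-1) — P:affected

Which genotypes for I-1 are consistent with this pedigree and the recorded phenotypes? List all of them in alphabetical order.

I-1 ∈ {X^PX^p, X^pX^p}

P/I-1 ? ·: X^PX^p|X^pX^p
P/I-2 un ·: X^PY
P/II-1 aff I-1×I-2: X^pY
P/II-2 ? ·: X^PX^p|X^pX^p
P/III-1 aff II-2×II-1: X^pX^p
⇒ P over [I-1,I-2,II-1,II-2,III-1]: 4 consistent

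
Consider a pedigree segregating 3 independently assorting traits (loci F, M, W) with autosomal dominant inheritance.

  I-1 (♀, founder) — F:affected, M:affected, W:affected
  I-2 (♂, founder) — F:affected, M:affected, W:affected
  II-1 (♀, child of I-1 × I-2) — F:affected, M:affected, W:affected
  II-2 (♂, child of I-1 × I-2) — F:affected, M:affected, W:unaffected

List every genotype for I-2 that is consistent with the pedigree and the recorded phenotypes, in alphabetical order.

F/I-1 aff ·: Ff|FF
F/I-2 aff ·: Ff|FF
F/II-1 aff I-1×I-2: Ff|FF
F/II-2 aff I-1×I-2: Ff|FF
⇒ F over [I-1,I-2,II-1,II-2]: 13 consistent
M/I-1 aff ·: Mm|MM
M/I-2 aff ·: Mm|MM
M/II-1 aff I-1×I-2: Mm|MM
M/II-2 aff I-1×I-2: Mm|MM
⇒ M over [I-1,I-2,II-1,II-2]: 13 consistent
W/I-1 aff ·: Ww
W/I-2 aff ·: Ww
W/II-1 aff I-1×I-2: Ww|WW
W/II-2 un I-1×I-2: ww
⇒ W over [I-1,I-2,II-1,II-2]: 2 consistent

I-2 ∈ {FF MM Ww, FF Mm Ww, Ff MM Ww, Ff Mm Ww}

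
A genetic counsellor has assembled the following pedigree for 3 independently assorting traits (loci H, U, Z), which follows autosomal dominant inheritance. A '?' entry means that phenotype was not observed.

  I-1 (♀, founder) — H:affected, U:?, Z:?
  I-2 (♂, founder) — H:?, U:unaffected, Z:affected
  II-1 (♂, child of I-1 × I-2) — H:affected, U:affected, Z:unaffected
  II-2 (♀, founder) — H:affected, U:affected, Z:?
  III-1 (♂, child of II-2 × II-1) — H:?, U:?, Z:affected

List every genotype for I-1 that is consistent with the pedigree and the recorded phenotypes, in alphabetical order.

I-1 ∈ {HH UU Zz, HH UU zz, HH Uu Zz, HH Uu zz, Hh UU Zz, Hh UU zz, Hh Uu Zz, Hh Uu zz}

H/I-1 aff ·: Hh|HH
H/I-2 ? ·: hh|Hh|HH
H/II-1 aff I-1×I-2: Hh|HH
H/II-2 aff ·: Hh|HH
H/III-1 ? II-2×II-1: hh|Hh|HH
⇒ H over [I-1,I-2,II-1,II-2,III-1]: 37 consistent
U/I-1 ? ·: Uu|UU
U/I-2 un ·: uu
U/II-1 aff I-1×I-2: Uu
U/II-2 aff ·: Uu|UU
U/III-1 ? II-2×II-1: uu|Uu|UU
⇒ U over [I-1,I-2,II-1,II-2,III-1]: 10 consistent
Z/I-1 ? ·: zz|Zz
Z/I-2 aff ·: Zz
Z/II-1 un I-1×I-2: zz
Z/II-2 ? ·: Zz|ZZ
Z/III-1 aff II-2×II-1: Zz
⇒ Z over [I-1,I-2,II-1,II-2,III-1]: 4 consistent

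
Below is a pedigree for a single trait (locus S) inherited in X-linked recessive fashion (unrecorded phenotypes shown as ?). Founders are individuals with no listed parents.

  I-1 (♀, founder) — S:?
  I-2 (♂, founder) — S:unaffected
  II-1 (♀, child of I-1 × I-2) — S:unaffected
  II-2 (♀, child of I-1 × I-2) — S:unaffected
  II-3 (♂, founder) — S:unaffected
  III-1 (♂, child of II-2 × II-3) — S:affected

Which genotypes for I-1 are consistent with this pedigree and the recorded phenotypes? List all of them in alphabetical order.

I-1 ∈ {X^SX^s, X^sX^s}

S/I-1 ? ·: X^SX^s|X^sX^s
S/I-2 un ·: X^SY
S/II-1 un I-1×I-2: X^SX^S|X^SX^s
S/II-2 un I-1×I-2: X^SX^s
S/II-3 un ·: X^SY
S/III-1 aff II-2×II-3: X^sY
⇒ S over [I-1,I-2,II-1,II-2,II-3,III-1]: 3 consistent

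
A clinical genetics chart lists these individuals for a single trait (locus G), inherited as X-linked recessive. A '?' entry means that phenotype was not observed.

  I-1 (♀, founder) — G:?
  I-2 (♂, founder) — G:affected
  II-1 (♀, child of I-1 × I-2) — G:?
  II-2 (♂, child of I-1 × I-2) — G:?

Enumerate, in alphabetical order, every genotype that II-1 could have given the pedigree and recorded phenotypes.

G/I-1 ? ·: X^GX^G|X^GX^g|X^gX^g
G/I-2 aff ·: X^gY
G/II-1 ? I-1×I-2: X^GX^g|X^gX^g
G/II-2 ? I-1×I-2: X^GY|X^gY
⇒ G over [I-1,I-2,II-1,II-2]: 6 consistent

II-1 ∈ {X^GX^g, X^gX^g}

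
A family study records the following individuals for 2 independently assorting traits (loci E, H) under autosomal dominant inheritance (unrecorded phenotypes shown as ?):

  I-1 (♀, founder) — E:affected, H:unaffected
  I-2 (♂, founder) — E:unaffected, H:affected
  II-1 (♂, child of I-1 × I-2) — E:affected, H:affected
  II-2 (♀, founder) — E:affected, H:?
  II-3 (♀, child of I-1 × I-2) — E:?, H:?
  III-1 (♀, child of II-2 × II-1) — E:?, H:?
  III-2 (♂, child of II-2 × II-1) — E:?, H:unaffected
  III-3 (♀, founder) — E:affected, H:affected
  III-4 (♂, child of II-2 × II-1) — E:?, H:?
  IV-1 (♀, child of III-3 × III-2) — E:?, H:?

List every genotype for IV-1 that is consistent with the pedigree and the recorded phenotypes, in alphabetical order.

IV-1 ∈ {EE Hh, EE hh, Ee Hh, Ee hh, ee Hh, ee hh}

E/I-1 aff ·: Ee|EE
E/I-2 un ·: ee
E/II-1 aff I-1×I-2: Ee
E/II-2 aff ·: Ee|EE
E/II-3 ? I-1×I-2: ee|Ee
E/III-1 ? II-2×II-1: ee|Ee|EE
E/III-2 ? II-2×II-1: ee|Ee|EE
E/III-3 aff ·: Ee|EE
E/III-4 ? II-2×II-1: ee|Ee|EE
E/IV-1 ? III-3×III-2: ee|Ee|EE
⇒ E over [I-1,I-2,II-1,II-2,II-3,III-1,III-2,III-3,III-4,IV-1]: 393 consistent
H/I-1 un ·: hh
H/I-2 aff ·: Hh|HH
H/II-1 aff I-1×I-2: Hh
H/II-2 ? ·: hh|Hh
H/II-3 ? I-1×I-2: hh|Hh
H/III-1 ? II-2×II-1: hh|Hh|HH
H/III-2 un II-2×II-1: hh
H/III-3 aff ·: Hh|HH
H/III-4 ? II-2×II-1: hh|Hh|HH
H/IV-1 ? III-3×III-2: hh|Hh
⇒ H over [I-1,I-2,II-1,II-2,II-3,III-1,III-2,III-3,III-4,IV-1]: 117 consistent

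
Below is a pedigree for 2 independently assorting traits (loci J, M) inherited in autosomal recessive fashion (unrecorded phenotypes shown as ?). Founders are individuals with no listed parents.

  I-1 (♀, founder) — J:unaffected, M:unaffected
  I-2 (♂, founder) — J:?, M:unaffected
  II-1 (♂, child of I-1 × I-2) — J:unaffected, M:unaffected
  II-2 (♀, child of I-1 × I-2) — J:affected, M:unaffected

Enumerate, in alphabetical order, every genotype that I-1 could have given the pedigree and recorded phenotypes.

J/I-1 un ·: Jj
J/I-2 ? ·: Jj|jj
J/II-1 un I-1×I-2: JJ|Jj
J/II-2 aff I-1×I-2: jj
⇒ J over [I-1,I-2,II-1,II-2]: 3 consistent
M/I-1 un ·: MM|Mm
M/I-2 un ·: MM|Mm
M/II-1 un I-1×I-2: MM|Mm
M/II-2 un I-1×I-2: MM|Mm
⇒ M over [I-1,I-2,II-1,II-2]: 13 consistent

I-1 ∈ {Jj MM, Jj Mm}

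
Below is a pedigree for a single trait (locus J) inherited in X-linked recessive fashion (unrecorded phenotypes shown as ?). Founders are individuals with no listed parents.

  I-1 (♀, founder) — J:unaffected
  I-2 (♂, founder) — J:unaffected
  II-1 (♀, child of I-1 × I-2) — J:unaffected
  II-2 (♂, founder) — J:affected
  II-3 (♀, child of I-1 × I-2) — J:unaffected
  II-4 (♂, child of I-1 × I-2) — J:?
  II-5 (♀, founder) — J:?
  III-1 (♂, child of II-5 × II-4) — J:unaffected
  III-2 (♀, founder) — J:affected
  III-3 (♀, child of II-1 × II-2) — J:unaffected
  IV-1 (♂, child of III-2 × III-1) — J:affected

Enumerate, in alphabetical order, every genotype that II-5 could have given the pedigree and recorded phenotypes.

II-5 ∈ {X^JX^J, X^JX^j}

J/I-1 un ·: X^JX^J|X^JX^j
J/I-2 un ·: X^JY
J/II-1 un I-1×I-2: X^JX^J|X^JX^j
J/II-2 aff ·: X^jY
J/II-3 un I-1×I-2: X^JX^J|X^JX^j
J/II-4 ? I-1×I-2: X^JY|X^jY
J/II-5 ? ·: X^JX^J|X^JX^j
J/III-1 un II-5×II-4: X^JY
J/III-2 aff ·: X^jX^j
J/III-3 un II-1×II-2: X^JX^j
J/IV-1 aff III-2×III-1: X^jY
⇒ J over [I-1,I-2,II-1,II-2,II-3,II-4,II-5,III-1,III-2,III-3,IV-1]: 18 consistent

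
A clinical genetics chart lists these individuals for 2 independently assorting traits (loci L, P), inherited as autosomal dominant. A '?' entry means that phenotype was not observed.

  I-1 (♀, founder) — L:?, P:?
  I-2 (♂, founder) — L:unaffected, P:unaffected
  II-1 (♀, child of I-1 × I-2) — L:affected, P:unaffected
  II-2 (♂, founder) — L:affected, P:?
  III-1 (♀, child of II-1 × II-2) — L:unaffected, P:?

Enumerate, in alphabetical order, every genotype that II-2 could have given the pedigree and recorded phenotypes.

L/I-1 ? ·: Ll|LL
L/I-2 un ·: ll
L/II-1 aff I-1×I-2: Ll
L/II-2 aff ·: Ll
L/III-1 un II-1×II-2: ll
⇒ L over [I-1,I-2,II-1,II-2,III-1]: 2 consistent
P/I-1 ? ·: pp|Pp
P/I-2 un ·: pp
P/II-1 un I-1×I-2: pp
P/II-2 ? ·: pp|Pp|PP
P/III-1 ? II-1×II-2: pp|Pp
⇒ P over [I-1,I-2,II-1,II-2,III-1]: 8 consistent

II-2 ∈ {Ll PP, Ll Pp, Ll pp}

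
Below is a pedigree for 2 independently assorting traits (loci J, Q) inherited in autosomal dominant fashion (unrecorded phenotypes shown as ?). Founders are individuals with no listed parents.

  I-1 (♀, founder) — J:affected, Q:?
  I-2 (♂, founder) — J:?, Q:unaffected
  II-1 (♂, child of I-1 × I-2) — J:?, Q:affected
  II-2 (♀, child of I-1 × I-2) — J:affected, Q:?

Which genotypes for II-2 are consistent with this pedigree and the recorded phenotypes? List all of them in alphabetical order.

II-2 ∈ {JJ Qq, JJ qq, Jj Qq, Jj qq}

J/I-1 aff ·: Jj|JJ
J/I-2 ? ·: jj|Jj|JJ
J/II-1 ? I-1×I-2: jj|Jj|JJ
J/II-2 aff I-1×I-2: Jj|JJ
⇒ J over [I-1,I-2,II-1,II-2]: 18 consistent
Q/I-1 ? ·: Qq|QQ
Q/I-2 un ·: qq
Q/II-1 aff I-1×I-2: Qq
Q/II-2 ? I-1×I-2: qq|Qq
⇒ Q over [I-1,I-2,II-1,II-2]: 3 consistent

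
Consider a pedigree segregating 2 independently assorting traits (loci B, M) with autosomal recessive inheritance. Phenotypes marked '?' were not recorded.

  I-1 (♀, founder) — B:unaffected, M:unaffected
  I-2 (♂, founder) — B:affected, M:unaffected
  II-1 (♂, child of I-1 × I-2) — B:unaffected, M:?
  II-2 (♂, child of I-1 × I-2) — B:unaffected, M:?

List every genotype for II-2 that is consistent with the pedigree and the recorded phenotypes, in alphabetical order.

B/I-1 un ·: BB|Bb
B/I-2 aff ·: bb
B/II-1 un I-1×I-2: Bb
B/II-2 un I-1×I-2: Bb
⇒ B over [I-1,I-2,II-1,II-2]: 2 consistent
M/I-1 un ·: MM|Mm
M/I-2 un ·: MM|Mm
M/II-1 ? I-1×I-2: MM|Mm|mm
M/II-2 ? I-1×I-2: MM|Mm|mm
⇒ M over [I-1,I-2,II-1,II-2]: 18 consistent

II-2 ∈ {Bb MM, Bb Mm, Bb mm}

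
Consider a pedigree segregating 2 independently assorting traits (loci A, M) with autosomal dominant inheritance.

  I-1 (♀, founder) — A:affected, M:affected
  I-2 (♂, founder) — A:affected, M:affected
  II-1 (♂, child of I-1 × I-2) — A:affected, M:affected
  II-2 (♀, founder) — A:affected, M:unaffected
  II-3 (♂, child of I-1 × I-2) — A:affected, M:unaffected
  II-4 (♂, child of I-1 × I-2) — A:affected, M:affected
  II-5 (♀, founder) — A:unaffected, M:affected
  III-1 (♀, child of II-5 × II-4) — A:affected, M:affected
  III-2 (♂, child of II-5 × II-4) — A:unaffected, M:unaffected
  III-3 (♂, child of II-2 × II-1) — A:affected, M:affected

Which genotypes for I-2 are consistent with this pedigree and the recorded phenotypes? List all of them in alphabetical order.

A/I-1 aff ·: Aa|AA
A/I-2 aff ·: Aa|AA
A/II-1 aff I-1×I-2: Aa|AA
A/II-2 aff ·: Aa|AA
A/II-3 aff I-1×I-2: Aa|AA
A/II-4 aff I-1×I-2: Aa
A/II-5 un ·: aa
A/III-1 aff II-5×II-4: Aa
A/III-2 un II-5×II-4: aa
A/III-3 aff II-2×II-1: Aa|AA
⇒ A over [I-1,I-2,II-1,II-2,II-3,II-4,II-5,III-1,III-2,III-3]: 42 consistent
M/I-1 aff ·: Mm
M/I-2 aff ·: Mm
M/II-1 aff I-1×I-2: Mm|MM
M/II-2 un ·: mm
M/II-3 un I-1×I-2: mm
M/II-4 aff I-1×I-2: Mm
M/II-5 aff ·: Mm
M/III-1 aff II-5×II-4: Mm|MM
M/III-2 un II-5×II-4: mm
M/III-3 aff II-2×II-1: Mm
⇒ M over [I-1,I-2,II-1,II-2,II-3,II-4,II-5,III-1,III-2,III-3]: 4 consistent

I-2 ∈ {AA Mm, Aa Mm}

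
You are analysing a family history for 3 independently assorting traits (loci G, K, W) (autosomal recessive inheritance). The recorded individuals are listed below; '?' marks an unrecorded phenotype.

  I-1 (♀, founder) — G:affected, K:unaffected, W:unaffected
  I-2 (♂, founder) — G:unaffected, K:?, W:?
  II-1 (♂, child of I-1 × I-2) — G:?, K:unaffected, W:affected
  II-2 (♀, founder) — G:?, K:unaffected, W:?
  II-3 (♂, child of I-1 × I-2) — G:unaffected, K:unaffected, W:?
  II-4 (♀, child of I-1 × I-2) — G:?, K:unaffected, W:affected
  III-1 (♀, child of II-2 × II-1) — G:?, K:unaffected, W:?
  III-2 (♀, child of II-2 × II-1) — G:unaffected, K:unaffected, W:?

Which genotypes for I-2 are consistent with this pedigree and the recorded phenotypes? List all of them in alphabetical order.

I-2 ∈ {GG KK Ww, GG KK ww, GG Kk Ww, GG Kk ww, GG kk Ww, GG kk ww, Gg KK Ww, Gg KK ww, Gg Kk Ww, Gg Kk ww, Gg kk Ww, Gg kk ww}

G/I-1 aff ·: gg
G/I-2 un ·: GG|Gg
G/II-1 ? I-1×I-2: Gg|gg
G/II-2 ? ·: GG|Gg|gg
G/II-3 un I-1×I-2: Gg
G/II-4 ? I-1×I-2: Gg|gg
G/III-1 ? II-2×II-1: GG|Gg|gg
G/III-2 un II-2×II-1: GG|Gg
⇒ G over [I-1,I-2,II-1,II-2,II-3,II-4,III-1,III-2]: 42 consistent
K/I-1 un ·: KK|Kk
K/I-2 ? ·: KK|Kk|kk
K/II-1 un I-1×I-2: KK|Kk
K/II-2 un ·: KK|Kk
K/II-3 un I-1×I-2: KK|Kk
K/II-4 un I-1×I-2: KK|Kk
K/III-1 un II-2×II-1: KK|Kk
K/III-2 un II-2×II-1: KK|Kk
⇒ K over [I-1,I-2,II-1,II-2,II-3,II-4,III-1,III-2]: 177 consistent
W/I-1 un ·: Ww
W/I-2 ? ·: Ww|ww
W/II-1 aff I-1×I-2: ww
W/II-2 ? ·: WW|Ww|ww
W/II-3 ? I-1×I-2: WW|Ww|ww
W/II-4 aff I-1×I-2: ww
W/III-1 ? II-2×II-1: Ww|ww
W/III-2 ? II-2×II-1: Ww|ww
⇒ W over [I-1,I-2,II-1,II-2,II-3,II-4,III-1,III-2]: 30 consistent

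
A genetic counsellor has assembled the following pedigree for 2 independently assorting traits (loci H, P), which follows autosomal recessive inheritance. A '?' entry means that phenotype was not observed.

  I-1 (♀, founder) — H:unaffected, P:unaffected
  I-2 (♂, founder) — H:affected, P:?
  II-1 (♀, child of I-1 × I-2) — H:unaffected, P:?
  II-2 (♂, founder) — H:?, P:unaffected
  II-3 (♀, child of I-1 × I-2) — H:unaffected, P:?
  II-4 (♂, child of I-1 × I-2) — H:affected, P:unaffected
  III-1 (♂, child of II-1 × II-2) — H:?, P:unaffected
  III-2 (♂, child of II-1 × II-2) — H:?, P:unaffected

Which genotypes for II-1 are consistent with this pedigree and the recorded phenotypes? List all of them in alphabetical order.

II-1 ∈ {Hh PP, Hh Pp, Hh pp}

H/I-1 un ·: Hh
H/I-2 aff ·: hh
H/II-1 un I-1×I-2: Hh
H/II-2 ? ·: HH|Hh|hh
H/II-3 un I-1×I-2: Hh
H/II-4 aff I-1×I-2: hh
H/III-1 ? II-1×II-2: HH|Hh|hh
H/III-2 ? II-1×II-2: HH|Hh|hh
⇒ H over [I-1,I-2,II-1,II-2,II-3,II-4,III-1,III-2]: 17 consistent
P/I-1 un ·: PP|Pp
P/I-2 ? ·: PP|Pp|pp
P/II-1 ? I-1×I-2: PP|Pp|pp
P/II-2 un ·: PP|Pp
P/II-3 ? I-1×I-2: PP|Pp|pp
P/II-4 un I-1×I-2: PP|Pp
P/III-1 un II-1×II-2: PP|Pp
P/III-2 un II-1×II-2: PP|Pp
⇒ P over [I-1,I-2,II-1,II-2,II-3,II-4,III-1,III-2]: 227 consistent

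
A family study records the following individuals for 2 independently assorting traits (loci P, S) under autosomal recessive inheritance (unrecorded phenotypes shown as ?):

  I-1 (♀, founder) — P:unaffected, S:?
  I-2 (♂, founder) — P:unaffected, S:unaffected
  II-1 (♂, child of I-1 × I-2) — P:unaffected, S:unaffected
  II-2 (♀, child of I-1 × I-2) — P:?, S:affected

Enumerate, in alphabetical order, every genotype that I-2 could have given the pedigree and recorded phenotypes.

P/I-1 un ·: PP|Pp
P/I-2 un ·: PP|Pp
P/II-1 un I-1×I-2: PP|Pp
P/II-2 ? I-1×I-2: PP|Pp|pp
⇒ P over [I-1,I-2,II-1,II-2]: 15 consistent
S/I-1 ? ·: Ss|ss
S/I-2 un ·: Ss
S/II-1 un I-1×I-2: SS|Ss
S/II-2 aff I-1×I-2: ss
⇒ S over [I-1,I-2,II-1,II-2]: 3 consistent

I-2 ∈ {PP Ss, Pp Ss}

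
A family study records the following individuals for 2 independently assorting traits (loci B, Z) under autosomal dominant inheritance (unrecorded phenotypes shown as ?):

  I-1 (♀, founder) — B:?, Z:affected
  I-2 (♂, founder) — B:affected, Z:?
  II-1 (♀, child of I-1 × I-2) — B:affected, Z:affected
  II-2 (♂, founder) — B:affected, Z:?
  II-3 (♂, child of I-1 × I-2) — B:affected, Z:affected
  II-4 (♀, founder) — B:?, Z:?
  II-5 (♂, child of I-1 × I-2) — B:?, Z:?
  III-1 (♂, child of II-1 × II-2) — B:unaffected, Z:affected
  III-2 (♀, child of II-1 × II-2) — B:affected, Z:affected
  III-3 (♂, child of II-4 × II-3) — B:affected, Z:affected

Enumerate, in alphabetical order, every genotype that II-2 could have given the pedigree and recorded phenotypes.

B/I-1 ? ·: bb|Bb|BB
B/I-2 aff ·: Bb|BB
B/II-1 aff I-1×I-2: Bb
B/II-2 aff ·: Bb
B/II-3 aff I-1×I-2: Bb|BB
B/II-4 ? ·: bb|Bb|BB
B/II-5 ? I-1×I-2: bb|Bb|BB
B/III-1 un II-1×II-2: bb
B/III-2 aff II-1×II-2: Bb|BB
B/III-3 aff II-4×II-3: Bb|BB
⇒ B over [I-1,I-2,II-1,II-2,II-3,II-4,II-5,III-1,III-2,III-3]: 156 consistent
Z/I-1 aff ·: Zz|ZZ
Z/I-2 ? ·: zz|Zz|ZZ
Z/II-1 aff I-1×I-2: Zz|ZZ
Z/II-2 ? ·: zz|Zz|ZZ
Z/II-3 aff I-1×I-2: Zz|ZZ
Z/II-4 ? ·: zz|Zz|ZZ
Z/II-5 ? I-1×I-2: zz|Zz|ZZ
Z/III-1 aff II-1×II-2: Zz|ZZ
Z/III-2 aff II-1×II-2: Zz|ZZ
Z/III-3 aff II-4×II-3: Zz|ZZ
⇒ Z over [I-1,I-2,II-1,II-2,II-3,II-4,II-5,III-1,III-2,III-3]: 1104 consistent

II-2 ∈ {Bb ZZ, Bb Zz, Bb zz}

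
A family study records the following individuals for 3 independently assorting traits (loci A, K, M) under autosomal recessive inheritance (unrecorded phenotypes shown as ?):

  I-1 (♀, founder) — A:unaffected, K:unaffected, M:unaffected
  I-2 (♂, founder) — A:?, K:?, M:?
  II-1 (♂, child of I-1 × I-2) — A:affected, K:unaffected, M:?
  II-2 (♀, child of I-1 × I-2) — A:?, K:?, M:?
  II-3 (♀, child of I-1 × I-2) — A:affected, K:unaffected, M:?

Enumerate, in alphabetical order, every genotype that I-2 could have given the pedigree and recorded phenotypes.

I-2 ∈ {Aa KK MM, Aa KK Mm, Aa KK mm, Aa Kk MM, Aa Kk Mm, Aa Kk mm, Aa kk MM, Aa kk Mm, Aa kk mm, aa KK MM, aa KK Mm, aa KK mm, aa Kk MM, aa Kk Mm, aa Kk mm, aa kk MM, aa kk Mm, aa kk mm}

A/I-1 un ·: Aa
A/I-2 ? ·: Aa|aa
A/II-1 aff I-1×I-2: aa
A/II-2 ? I-1×I-2: AA|Aa|aa
A/II-3 aff I-1×I-2: aa
⇒ A over [I-1,I-2,II-1,II-2,II-3]: 5 consistent
K/I-1 un ·: KK|Kk
K/I-2 ? ·: KK|Kk|kk
K/II-1 un I-1×I-2: KK|Kk
K/II-2 ? I-1×I-2: KK|Kk|kk
K/II-3 un I-1×I-2: KK|Kk
⇒ K over [I-1,I-2,II-1,II-2,II-3]: 32 consistent
M/I-1 un ·: MM|Mm
M/I-2 ? ·: MM|Mm|mm
M/II-1 ? I-1×I-2: MM|Mm|mm
M/II-2 ? I-1×I-2: MM|Mm|mm
M/II-3 ? I-1×I-2: MM|Mm|mm
⇒ M over [I-1,I-2,II-1,II-2,II-3]: 53 consistent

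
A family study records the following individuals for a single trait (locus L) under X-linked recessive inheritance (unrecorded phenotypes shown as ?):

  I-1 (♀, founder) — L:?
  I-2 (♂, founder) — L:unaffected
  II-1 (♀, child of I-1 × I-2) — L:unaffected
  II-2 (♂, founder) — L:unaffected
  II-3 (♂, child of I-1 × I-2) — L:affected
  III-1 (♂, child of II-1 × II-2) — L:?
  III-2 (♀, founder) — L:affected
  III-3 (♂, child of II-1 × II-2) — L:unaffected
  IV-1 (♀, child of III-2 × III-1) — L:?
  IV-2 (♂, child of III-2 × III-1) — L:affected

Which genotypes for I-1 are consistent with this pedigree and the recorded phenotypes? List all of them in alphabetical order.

L/I-1 ? ·: X^LX^l|X^lX^l
L/I-2 un ·: X^LY
L/II-1 un I-1×I-2: X^LX^L|X^LX^l
L/II-2 un ·: X^LY
L/II-3 aff I-1×I-2: X^lY
L/III-1 ? II-1×II-2: X^LY|X^lY
L/III-2 aff ·: X^lX^l
L/III-3 un II-1×II-2: X^LY
L/IV-1 ? III-2×III-1: X^LX^l|X^lX^l
L/IV-2 aff III-2×III-1: X^lY
⇒ L over [I-1,I-2,II-1,II-2,II-3,III-1,III-2,III-3,IV-1,IV-2]: 5 consistent

I-1 ∈ {X^LX^l, X^lX^l}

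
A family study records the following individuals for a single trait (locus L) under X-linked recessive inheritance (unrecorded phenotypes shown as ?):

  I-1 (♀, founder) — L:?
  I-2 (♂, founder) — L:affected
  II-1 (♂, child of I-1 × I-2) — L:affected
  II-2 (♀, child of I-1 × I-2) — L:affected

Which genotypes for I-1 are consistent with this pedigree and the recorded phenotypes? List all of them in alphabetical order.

I-1 ∈ {X^LX^l, X^lX^l}

L/I-1 ? ·: X^LX^l|X^lX^l
L/I-2 aff ·: X^lY
L/II-1 aff I-1×I-2: X^lY
L/II-2 aff I-1×I-2: X^lX^l
⇒ L over [I-1,I-2,II-1,II-2]: 2 consistent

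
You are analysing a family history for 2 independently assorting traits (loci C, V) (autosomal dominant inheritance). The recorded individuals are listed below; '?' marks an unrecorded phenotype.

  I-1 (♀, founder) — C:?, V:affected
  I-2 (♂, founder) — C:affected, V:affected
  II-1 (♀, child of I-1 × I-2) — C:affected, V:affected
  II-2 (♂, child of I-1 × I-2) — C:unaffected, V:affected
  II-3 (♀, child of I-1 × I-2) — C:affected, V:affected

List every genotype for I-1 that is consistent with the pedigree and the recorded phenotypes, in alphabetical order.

I-1 ∈ {Cc VV, Cc Vv, cc VV, cc Vv}

C/I-1 ? ·: cc|Cc
C/I-2 aff ·: Cc
C/II-1 aff I-1×I-2: Cc|CC
C/II-2 un I-1×I-2: cc
C/II-3 aff I-1×I-2: Cc|CC
⇒ C over [I-1,I-2,II-1,II-2,II-3]: 5 consistent
V/I-1 aff ·: Vv|VV
V/I-2 aff ·: Vv|VV
V/II-1 aff I-1×I-2: Vv|VV
V/II-2 aff I-1×I-2: Vv|VV
V/II-3 aff I-1×I-2: Vv|VV
⇒ V over [I-1,I-2,II-1,II-2,II-3]: 25 consistent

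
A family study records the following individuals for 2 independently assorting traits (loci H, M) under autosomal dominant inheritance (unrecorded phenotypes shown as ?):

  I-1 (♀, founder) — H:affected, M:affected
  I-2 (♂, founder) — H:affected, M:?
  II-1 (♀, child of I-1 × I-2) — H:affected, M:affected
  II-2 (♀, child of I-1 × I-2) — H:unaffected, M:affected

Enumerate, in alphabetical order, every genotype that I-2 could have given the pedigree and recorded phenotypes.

H/I-1 aff ·: Hh
H/I-2 aff ·: Hh
H/II-1 aff I-1×I-2: Hh|HH
H/II-2 un I-1×I-2: hh
⇒ H over [I-1,I-2,II-1,II-2]: 2 consistent
M/I-1 aff ·: Mm|MM
M/I-2 ? ·: mm|Mm|MM
M/II-1 aff I-1×I-2: Mm|MM
M/II-2 aff I-1×I-2: Mm|MM
⇒ M over [I-1,I-2,II-1,II-2]: 15 consistent

I-2 ∈ {Hh MM, Hh Mm, Hh mm}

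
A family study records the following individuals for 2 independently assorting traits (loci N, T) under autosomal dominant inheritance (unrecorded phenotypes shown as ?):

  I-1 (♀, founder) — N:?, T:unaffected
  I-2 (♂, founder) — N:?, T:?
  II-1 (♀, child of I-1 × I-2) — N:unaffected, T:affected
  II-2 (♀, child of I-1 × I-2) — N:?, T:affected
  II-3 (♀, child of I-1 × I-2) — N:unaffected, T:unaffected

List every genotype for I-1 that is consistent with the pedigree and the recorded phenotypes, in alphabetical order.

N/I-1 ? ·: nn|Nn
N/I-2 ? ·: nn|Nn
N/II-1 un I-1×I-2: nn
N/II-2 ? I-1×I-2: nn|Nn|NN
N/II-3 un I-1×I-2: nn
⇒ N over [I-1,I-2,II-1,II-2,II-3]: 8 consistent
T/I-1 un ·: tt
T/I-2 ? ·: Tt
T/II-1 aff I-1×I-2: Tt
T/II-2 aff I-1×I-2: Tt
T/II-3 un I-1×I-2: tt
⇒ T over [I-1,I-2,II-1,II-2,II-3]: 1 consistent

I-1 ∈ {Nn tt, nn tt}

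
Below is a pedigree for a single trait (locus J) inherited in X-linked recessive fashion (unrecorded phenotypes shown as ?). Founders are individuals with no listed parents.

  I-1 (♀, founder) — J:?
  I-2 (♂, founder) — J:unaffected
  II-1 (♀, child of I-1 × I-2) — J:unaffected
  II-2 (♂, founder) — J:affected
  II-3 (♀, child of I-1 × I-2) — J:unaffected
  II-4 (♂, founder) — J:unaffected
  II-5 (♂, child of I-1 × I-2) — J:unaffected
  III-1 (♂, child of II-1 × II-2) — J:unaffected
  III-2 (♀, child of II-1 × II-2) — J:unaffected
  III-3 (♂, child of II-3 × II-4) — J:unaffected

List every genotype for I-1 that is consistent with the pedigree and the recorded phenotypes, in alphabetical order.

J/I-1 ? ·: X^JX^J|X^JX^j
J/I-2 un ·: X^JY
J/II-1 un I-1×I-2: X^JX^J|X^JX^j
J/II-2 aff ·: X^jY
J/II-3 un I-1×I-2: X^JX^J|X^JX^j
J/II-4 un ·: X^JY
J/II-5 un I-1×I-2: X^JY
J/III-1 un II-1×II-2: X^JY
J/III-2 un II-1×II-2: X^JX^j
J/III-3 un II-3×II-4: X^JY
⇒ J over [I-1,I-2,II-1,II-2,II-3,II-4,II-5,III-1,III-2,III-3]: 5 consistent

I-1 ∈ {X^JX^J, X^JX^j}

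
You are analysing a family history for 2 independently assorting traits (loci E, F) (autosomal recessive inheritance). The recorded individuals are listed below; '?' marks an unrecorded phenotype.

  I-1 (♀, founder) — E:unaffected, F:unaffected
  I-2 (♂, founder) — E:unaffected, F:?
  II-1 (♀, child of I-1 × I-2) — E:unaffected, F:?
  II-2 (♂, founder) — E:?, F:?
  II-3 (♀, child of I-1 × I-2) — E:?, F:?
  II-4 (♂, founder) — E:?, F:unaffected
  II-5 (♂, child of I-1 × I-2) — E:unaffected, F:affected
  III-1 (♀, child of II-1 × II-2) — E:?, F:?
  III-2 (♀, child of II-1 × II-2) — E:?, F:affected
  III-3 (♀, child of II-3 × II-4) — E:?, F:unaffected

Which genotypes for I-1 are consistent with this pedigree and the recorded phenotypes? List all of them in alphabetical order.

I-1 ∈ {EE Ff, Ee Ff}

E/I-1 un ·: EE|Ee
E/I-2 un ·: EE|Ee
E/II-1 un I-1×I-2: EE|Ee
E/II-2 ? ·: EE|Ee|ee
E/II-3 ? I-1×I-2: EE|Ee|ee
E/II-4 ? ·: EE|Ee|ee
E/II-5 un I-1×I-2: EE|Ee
E/III-1 ? II-1×II-2: EE|Ee|ee
E/III-2 ? II-1×II-2: EE|Ee|ee
E/III-3 ? II-3×II-4: EE|Ee|ee
⇒ E over [I-1,I-2,II-1,II-2,II-3,II-4,II-5,III-1,III-2,III-3]: 1726 consistent
F/I-1 un ·: Ff
F/I-2 ? ·: Ff|ff
F/II-1 ? I-1×I-2: Ff|ff
F/II-2 ? ·: Ff|ff
F/II-3 ? I-1×I-2: FF|Ff|ff
F/II-4 un ·: FF|Ff
F/II-5 aff I-1×I-2: ff
F/III-1 ? II-1×II-2: FF|Ff|ff
F/III-2 aff II-1×II-2: ff
F/III-3 un II-3×II-4: FF|Ff
⇒ F over [I-1,I-2,II-1,II-2,II-3,II-4,II-5,III-1,III-2,III-3]: 120 consistent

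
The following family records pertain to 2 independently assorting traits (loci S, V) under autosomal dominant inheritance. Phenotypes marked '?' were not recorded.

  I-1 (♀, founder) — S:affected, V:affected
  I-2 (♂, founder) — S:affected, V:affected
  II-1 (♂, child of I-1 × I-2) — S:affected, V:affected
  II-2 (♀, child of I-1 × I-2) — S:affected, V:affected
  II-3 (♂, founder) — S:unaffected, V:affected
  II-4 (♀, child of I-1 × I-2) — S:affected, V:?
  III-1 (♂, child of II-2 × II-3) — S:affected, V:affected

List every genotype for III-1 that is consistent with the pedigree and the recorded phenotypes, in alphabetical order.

III-1 ∈ {Ss VV, Ss Vv}

S/I-1 aff ·: Ss|SS
S/I-2 aff ·: Ss|SS
S/II-1 aff I-1×I-2: Ss|SS
S/II-2 aff I-1×I-2: Ss|SS
S/II-3 un ·: ss
S/II-4 aff I-1×I-2: Ss|SS
S/III-1 aff II-2×II-3: Ss
⇒ S over [I-1,I-2,II-1,II-2,II-3,II-4,III-1]: 25 consistent
V/I-1 aff ·: Vv|VV
V/I-2 aff ·: Vv|VV
V/II-1 aff I-1×I-2: Vv|VV
V/II-2 aff I-1×I-2: Vv|VV
V/II-3 aff ·: Vv|VV
V/II-4 ? I-1×I-2: vv|Vv|VV
V/III-1 aff II-2×II-3: Vv|VV
⇒ V over [I-1,I-2,II-1,II-2,II-3,II-4,III-1]: 101 consistent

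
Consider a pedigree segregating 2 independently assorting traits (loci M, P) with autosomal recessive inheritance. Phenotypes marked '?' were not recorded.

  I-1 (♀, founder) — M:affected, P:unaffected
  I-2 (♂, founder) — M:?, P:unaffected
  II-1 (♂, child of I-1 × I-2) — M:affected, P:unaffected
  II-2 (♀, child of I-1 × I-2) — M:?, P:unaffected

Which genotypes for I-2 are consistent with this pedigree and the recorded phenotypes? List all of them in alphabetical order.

I-2 ∈ {Mm PP, Mm Pp, mm PP, mm Pp}

M/I-1 aff ·: mm
M/I-2 ? ·: Mm|mm
M/II-1 aff I-1×I-2: mm
M/II-2 ? I-1×I-2: Mm|mm
⇒ M over [I-1,I-2,II-1,II-2]: 3 consistent
P/I-1 un ·: PP|Pp
P/I-2 un ·: PP|Pp
P/II-1 un I-1×I-2: PP|Pp
P/II-2 un I-1×I-2: PP|Pp
⇒ P over [I-1,I-2,II-1,II-2]: 13 consistent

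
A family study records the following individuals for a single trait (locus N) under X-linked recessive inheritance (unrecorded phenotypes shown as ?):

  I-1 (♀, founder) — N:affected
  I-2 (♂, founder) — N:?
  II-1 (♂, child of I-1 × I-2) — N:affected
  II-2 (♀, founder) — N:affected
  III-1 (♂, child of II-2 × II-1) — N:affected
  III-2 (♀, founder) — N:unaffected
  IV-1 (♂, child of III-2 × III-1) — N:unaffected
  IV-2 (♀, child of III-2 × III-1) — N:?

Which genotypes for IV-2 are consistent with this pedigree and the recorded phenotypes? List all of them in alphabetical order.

IV-2 ∈ {X^NX^n, X^nX^n}

N/I-1 aff ·: X^nX^n
N/I-2 ? ·: X^NY|X^nY
N/II-1 aff I-1×I-2: X^nY
N/II-2 aff ·: X^nX^n
N/III-1 aff II-2×II-1: X^nY
N/III-2 un ·: X^NX^N|X^NX^n
N/IV-1 un III-2×III-1: X^NY
N/IV-2 ? III-2×III-1: X^NX^n|X^nX^n
⇒ N over [I-1,I-2,II-1,II-2,III-1,III-2,IV-1,IV-2]: 6 consistent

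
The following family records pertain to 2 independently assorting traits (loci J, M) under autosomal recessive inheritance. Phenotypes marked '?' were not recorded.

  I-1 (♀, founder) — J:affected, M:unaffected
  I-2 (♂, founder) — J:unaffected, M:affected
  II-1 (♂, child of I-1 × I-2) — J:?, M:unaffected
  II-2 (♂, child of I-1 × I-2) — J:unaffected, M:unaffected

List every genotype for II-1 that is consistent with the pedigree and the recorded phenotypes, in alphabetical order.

II-1 ∈ {Jj Mm, jj Mm}

J/I-1 aff ·: jj
J/I-2 un ·: JJ|Jj
J/II-1 ? I-1×I-2: Jj|jj
J/II-2 un I-1×I-2: Jj
⇒ J over [I-1,I-2,II-1,II-2]: 3 consistent
M/I-1 un ·: MM|Mm
M/I-2 aff ·: mm
M/II-1 un I-1×I-2: Mm
M/II-2 un I-1×I-2: Mm
⇒ M over [I-1,I-2,II-1,II-2]: 2 consistent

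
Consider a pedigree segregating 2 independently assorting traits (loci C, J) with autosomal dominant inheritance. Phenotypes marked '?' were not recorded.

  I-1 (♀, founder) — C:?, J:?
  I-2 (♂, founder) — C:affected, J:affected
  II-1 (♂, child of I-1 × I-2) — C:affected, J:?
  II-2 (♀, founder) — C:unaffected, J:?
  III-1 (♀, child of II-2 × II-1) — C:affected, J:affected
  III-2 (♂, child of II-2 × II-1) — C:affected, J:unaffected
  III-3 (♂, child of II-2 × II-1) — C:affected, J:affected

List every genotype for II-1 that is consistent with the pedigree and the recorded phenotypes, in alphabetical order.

II-1 ∈ {CC Jj, CC jj, Cc Jj, Cc jj}

C/I-1 ? ·: cc|Cc|CC
C/I-2 aff ·: Cc|CC
C/II-1 aff I-1×I-2: Cc|CC
C/II-2 un ·: cc
C/III-1 aff II-2×II-1: Cc
C/III-2 aff II-2×II-1: Cc
C/III-3 aff II-2×II-1: Cc
⇒ C over [I-1,I-2,II-1,II-2,III-1,III-2,III-3]: 9 consistent
J/I-1 ? ·: jj|Jj|JJ
J/I-2 aff ·: Jj|JJ
J/II-1 ? I-1×I-2: jj|Jj
J/II-2 ? ·: jj|Jj
J/III-1 aff II-2×II-1: Jj|JJ
J/III-2 un II-2×II-1: jj
J/III-3 aff II-2×II-1: Jj|JJ
⇒ J over [I-1,I-2,II-1,II-2,III-1,III-2,III-3]: 27 consistent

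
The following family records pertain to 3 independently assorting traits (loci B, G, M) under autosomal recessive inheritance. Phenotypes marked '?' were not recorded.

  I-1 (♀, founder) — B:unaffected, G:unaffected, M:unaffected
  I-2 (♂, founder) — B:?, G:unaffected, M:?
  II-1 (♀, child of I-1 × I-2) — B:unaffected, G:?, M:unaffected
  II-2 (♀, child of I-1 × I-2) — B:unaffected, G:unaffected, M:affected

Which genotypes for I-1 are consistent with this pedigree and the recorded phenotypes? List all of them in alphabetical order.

I-1 ∈ {BB GG Mm, BB Gg Mm, Bb GG Mm, Bb Gg Mm}

B/I-1 un ·: BB|Bb
B/I-2 ? ·: BB|Bb|bb
B/II-1 un I-1×I-2: BB|Bb
B/II-2 un I-1×I-2: BB|Bb
⇒ B over [I-1,I-2,II-1,II-2]: 15 consistent
G/I-1 un ·: GG|Gg
G/I-2 un ·: GG|Gg
G/II-1 ? I-1×I-2: GG|Gg|gg
G/II-2 un I-1×I-2: GG|Gg
⇒ G over [I-1,I-2,II-1,II-2]: 15 consistent
M/I-1 un ·: Mm
M/I-2 ? ·: Mm|mm
M/II-1 un I-1×I-2: MM|Mm
M/II-2 aff I-1×I-2: mm
⇒ M over [I-1,I-2,II-1,II-2]: 3 consistent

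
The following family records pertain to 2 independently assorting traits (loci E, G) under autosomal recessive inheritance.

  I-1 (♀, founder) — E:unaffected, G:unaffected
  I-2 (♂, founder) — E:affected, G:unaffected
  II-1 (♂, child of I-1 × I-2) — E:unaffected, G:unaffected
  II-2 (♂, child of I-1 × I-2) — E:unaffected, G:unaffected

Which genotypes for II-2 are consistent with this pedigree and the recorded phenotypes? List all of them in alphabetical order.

E/I-1 un ·: EE|Ee
E/I-2 aff ·: ee
E/II-1 un I-1×I-2: Ee
E/II-2 un I-1×I-2: Ee
⇒ E over [I-1,I-2,II-1,II-2]: 2 consistent
G/I-1 un ·: GG|Gg
G/I-2 un ·: GG|Gg
G/II-1 un I-1×I-2: GG|Gg
G/II-2 un I-1×I-2: GG|Gg
⇒ G over [I-1,I-2,II-1,II-2]: 13 consistent

II-2 ∈ {Ee GG, Ee Gg}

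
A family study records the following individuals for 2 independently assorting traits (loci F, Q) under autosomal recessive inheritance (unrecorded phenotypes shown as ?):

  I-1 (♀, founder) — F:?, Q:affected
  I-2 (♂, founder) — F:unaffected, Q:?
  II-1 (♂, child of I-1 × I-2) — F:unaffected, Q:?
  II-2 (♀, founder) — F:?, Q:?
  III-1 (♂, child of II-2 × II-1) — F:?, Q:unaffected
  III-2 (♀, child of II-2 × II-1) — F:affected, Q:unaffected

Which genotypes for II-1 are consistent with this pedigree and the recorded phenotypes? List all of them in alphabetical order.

II-1 ∈ {Ff Qq, Ff qq}

F/I-1 ? ·: FF|Ff|ff
F/I-2 un ·: FF|Ff
F/II-1 un I-1×I-2: Ff
F/II-2 ? ·: Ff|ff
F/III-1 ? II-2×II-1: FF|Ff|ff
F/III-2 aff II-2×II-1: ff
⇒ F over [I-1,I-2,II-1,II-2,III-1,III-2]: 25 consistent
Q/I-1 aff ·: qq
Q/I-2 ? ·: QQ|Qq|qq
Q/II-1 ? I-1×I-2: Qq|qq
Q/II-2 ? ·: QQ|Qq|qq
Q/III-1 un II-2×II-1: QQ|Qq
Q/III-2 un II-2×II-1: QQ|Qq
⇒ Q over [I-1,I-2,II-1,II-2,III-1,III-2]: 22 consistent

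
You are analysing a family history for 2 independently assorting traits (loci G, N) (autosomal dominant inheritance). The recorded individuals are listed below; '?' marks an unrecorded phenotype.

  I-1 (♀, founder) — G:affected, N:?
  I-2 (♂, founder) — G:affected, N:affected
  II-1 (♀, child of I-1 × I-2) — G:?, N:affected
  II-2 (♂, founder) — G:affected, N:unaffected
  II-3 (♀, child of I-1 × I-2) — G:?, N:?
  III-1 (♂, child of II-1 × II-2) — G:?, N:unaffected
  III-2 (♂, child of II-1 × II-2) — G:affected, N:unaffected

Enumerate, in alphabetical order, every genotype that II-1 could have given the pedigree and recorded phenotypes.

G/I-1 aff ·: Gg|GG
G/I-2 aff ·: Gg|GG
G/II-1 ? I-1×I-2: gg|Gg|GG
G/II-2 aff ·: Gg|GG
G/II-3 ? I-1×I-2: gg|Gg|GG
G/III-1 ? II-1×II-2: gg|Gg|GG
G/III-2 aff II-1×II-2: Gg|GG
⇒ G over [I-1,I-2,II-1,II-2,II-3,III-1,III-2]: 119 consistent
N/I-1 ? ·: nn|Nn|NN
N/I-2 aff ·: Nn|NN
N/II-1 aff I-1×I-2: Nn
N/II-2 un ·: nn
N/II-3 ? I-1×I-2: nn|Nn|NN
N/III-1 un II-1×II-2: nn
N/III-2 un II-1×II-2: nn
⇒ N over [I-1,I-2,II-1,II-2,II-3,III-1,III-2]: 10 consistent

II-1 ∈ {GG Nn, Gg Nn, gg Nn}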